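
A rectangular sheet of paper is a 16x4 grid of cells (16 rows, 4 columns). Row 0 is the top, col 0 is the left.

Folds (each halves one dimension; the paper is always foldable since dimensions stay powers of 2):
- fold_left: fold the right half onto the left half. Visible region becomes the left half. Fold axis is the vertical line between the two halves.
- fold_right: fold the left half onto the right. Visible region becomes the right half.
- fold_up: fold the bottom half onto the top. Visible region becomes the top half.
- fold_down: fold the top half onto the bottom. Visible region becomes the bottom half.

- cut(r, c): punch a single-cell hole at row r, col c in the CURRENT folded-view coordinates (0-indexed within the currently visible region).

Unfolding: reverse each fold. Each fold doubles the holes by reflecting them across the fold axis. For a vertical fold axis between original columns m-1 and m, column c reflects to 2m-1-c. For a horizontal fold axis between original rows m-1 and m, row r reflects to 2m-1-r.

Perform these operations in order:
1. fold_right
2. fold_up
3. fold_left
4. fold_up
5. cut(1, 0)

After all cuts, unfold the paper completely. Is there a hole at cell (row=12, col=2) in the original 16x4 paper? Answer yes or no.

Answer: no

Derivation:
Op 1 fold_right: fold axis v@2; visible region now rows[0,16) x cols[2,4) = 16x2
Op 2 fold_up: fold axis h@8; visible region now rows[0,8) x cols[2,4) = 8x2
Op 3 fold_left: fold axis v@3; visible region now rows[0,8) x cols[2,3) = 8x1
Op 4 fold_up: fold axis h@4; visible region now rows[0,4) x cols[2,3) = 4x1
Op 5 cut(1, 0): punch at orig (1,2); cuts so far [(1, 2)]; region rows[0,4) x cols[2,3) = 4x1
Unfold 1 (reflect across h@4): 2 holes -> [(1, 2), (6, 2)]
Unfold 2 (reflect across v@3): 4 holes -> [(1, 2), (1, 3), (6, 2), (6, 3)]
Unfold 3 (reflect across h@8): 8 holes -> [(1, 2), (1, 3), (6, 2), (6, 3), (9, 2), (9, 3), (14, 2), (14, 3)]
Unfold 4 (reflect across v@2): 16 holes -> [(1, 0), (1, 1), (1, 2), (1, 3), (6, 0), (6, 1), (6, 2), (6, 3), (9, 0), (9, 1), (9, 2), (9, 3), (14, 0), (14, 1), (14, 2), (14, 3)]
Holes: [(1, 0), (1, 1), (1, 2), (1, 3), (6, 0), (6, 1), (6, 2), (6, 3), (9, 0), (9, 1), (9, 2), (9, 3), (14, 0), (14, 1), (14, 2), (14, 3)]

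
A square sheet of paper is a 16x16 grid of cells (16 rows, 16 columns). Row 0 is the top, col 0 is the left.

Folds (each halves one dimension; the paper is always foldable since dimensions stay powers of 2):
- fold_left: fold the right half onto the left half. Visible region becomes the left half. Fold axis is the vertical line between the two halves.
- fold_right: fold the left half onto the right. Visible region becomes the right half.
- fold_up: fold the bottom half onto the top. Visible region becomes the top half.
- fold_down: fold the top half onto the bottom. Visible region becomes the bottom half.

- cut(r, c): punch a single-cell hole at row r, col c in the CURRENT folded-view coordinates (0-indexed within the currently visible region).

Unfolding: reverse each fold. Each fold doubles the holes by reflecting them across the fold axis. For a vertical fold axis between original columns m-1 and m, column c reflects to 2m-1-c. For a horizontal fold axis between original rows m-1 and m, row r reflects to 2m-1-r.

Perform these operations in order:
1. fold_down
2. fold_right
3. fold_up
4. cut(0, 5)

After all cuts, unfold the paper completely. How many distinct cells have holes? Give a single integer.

Op 1 fold_down: fold axis h@8; visible region now rows[8,16) x cols[0,16) = 8x16
Op 2 fold_right: fold axis v@8; visible region now rows[8,16) x cols[8,16) = 8x8
Op 3 fold_up: fold axis h@12; visible region now rows[8,12) x cols[8,16) = 4x8
Op 4 cut(0, 5): punch at orig (8,13); cuts so far [(8, 13)]; region rows[8,12) x cols[8,16) = 4x8
Unfold 1 (reflect across h@12): 2 holes -> [(8, 13), (15, 13)]
Unfold 2 (reflect across v@8): 4 holes -> [(8, 2), (8, 13), (15, 2), (15, 13)]
Unfold 3 (reflect across h@8): 8 holes -> [(0, 2), (0, 13), (7, 2), (7, 13), (8, 2), (8, 13), (15, 2), (15, 13)]

Answer: 8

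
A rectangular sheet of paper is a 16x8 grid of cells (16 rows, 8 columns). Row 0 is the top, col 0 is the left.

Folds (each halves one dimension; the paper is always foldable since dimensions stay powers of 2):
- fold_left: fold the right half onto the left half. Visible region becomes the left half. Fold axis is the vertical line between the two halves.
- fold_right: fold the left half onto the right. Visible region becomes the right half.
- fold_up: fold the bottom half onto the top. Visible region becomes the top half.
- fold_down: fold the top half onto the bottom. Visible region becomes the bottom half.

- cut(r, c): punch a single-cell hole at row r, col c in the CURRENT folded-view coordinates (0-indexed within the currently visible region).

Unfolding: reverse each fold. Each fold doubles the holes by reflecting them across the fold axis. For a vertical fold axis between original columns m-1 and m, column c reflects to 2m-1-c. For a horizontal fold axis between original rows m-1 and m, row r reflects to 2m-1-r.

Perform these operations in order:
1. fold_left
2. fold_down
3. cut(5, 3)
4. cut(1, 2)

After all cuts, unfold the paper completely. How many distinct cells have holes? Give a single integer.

Op 1 fold_left: fold axis v@4; visible region now rows[0,16) x cols[0,4) = 16x4
Op 2 fold_down: fold axis h@8; visible region now rows[8,16) x cols[0,4) = 8x4
Op 3 cut(5, 3): punch at orig (13,3); cuts so far [(13, 3)]; region rows[8,16) x cols[0,4) = 8x4
Op 4 cut(1, 2): punch at orig (9,2); cuts so far [(9, 2), (13, 3)]; region rows[8,16) x cols[0,4) = 8x4
Unfold 1 (reflect across h@8): 4 holes -> [(2, 3), (6, 2), (9, 2), (13, 3)]
Unfold 2 (reflect across v@4): 8 holes -> [(2, 3), (2, 4), (6, 2), (6, 5), (9, 2), (9, 5), (13, 3), (13, 4)]

Answer: 8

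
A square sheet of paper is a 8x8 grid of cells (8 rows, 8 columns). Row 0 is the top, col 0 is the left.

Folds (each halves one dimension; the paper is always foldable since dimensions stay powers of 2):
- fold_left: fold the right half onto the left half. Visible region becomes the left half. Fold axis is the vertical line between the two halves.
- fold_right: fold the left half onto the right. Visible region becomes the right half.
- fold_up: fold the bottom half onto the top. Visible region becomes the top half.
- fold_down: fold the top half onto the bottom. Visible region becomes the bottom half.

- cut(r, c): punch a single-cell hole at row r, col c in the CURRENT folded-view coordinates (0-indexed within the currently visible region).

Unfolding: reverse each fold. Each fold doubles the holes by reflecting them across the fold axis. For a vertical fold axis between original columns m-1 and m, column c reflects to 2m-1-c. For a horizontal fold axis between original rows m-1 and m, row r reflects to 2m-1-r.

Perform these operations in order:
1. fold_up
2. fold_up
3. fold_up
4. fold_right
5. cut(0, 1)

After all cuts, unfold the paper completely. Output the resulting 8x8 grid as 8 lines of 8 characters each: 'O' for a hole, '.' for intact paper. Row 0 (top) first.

Answer: ..O..O..
..O..O..
..O..O..
..O..O..
..O..O..
..O..O..
..O..O..
..O..O..

Derivation:
Op 1 fold_up: fold axis h@4; visible region now rows[0,4) x cols[0,8) = 4x8
Op 2 fold_up: fold axis h@2; visible region now rows[0,2) x cols[0,8) = 2x8
Op 3 fold_up: fold axis h@1; visible region now rows[0,1) x cols[0,8) = 1x8
Op 4 fold_right: fold axis v@4; visible region now rows[0,1) x cols[4,8) = 1x4
Op 5 cut(0, 1): punch at orig (0,5); cuts so far [(0, 5)]; region rows[0,1) x cols[4,8) = 1x4
Unfold 1 (reflect across v@4): 2 holes -> [(0, 2), (0, 5)]
Unfold 2 (reflect across h@1): 4 holes -> [(0, 2), (0, 5), (1, 2), (1, 5)]
Unfold 3 (reflect across h@2): 8 holes -> [(0, 2), (0, 5), (1, 2), (1, 5), (2, 2), (2, 5), (3, 2), (3, 5)]
Unfold 4 (reflect across h@4): 16 holes -> [(0, 2), (0, 5), (1, 2), (1, 5), (2, 2), (2, 5), (3, 2), (3, 5), (4, 2), (4, 5), (5, 2), (5, 5), (6, 2), (6, 5), (7, 2), (7, 5)]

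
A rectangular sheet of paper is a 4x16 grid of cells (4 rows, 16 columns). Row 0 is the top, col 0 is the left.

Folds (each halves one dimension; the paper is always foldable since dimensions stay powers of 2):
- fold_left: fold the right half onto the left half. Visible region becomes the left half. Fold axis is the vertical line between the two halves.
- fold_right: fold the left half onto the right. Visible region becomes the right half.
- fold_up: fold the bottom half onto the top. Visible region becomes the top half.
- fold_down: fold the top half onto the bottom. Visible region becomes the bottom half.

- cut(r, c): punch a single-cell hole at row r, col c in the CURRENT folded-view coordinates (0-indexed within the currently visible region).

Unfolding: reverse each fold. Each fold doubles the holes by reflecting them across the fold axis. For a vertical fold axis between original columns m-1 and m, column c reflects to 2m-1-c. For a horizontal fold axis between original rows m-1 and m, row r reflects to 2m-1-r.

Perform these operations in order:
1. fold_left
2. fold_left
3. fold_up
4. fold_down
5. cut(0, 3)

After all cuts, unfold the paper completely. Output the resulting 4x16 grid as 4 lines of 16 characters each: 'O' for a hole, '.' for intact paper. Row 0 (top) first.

Answer: ...OO......OO...
...OO......OO...
...OO......OO...
...OO......OO...

Derivation:
Op 1 fold_left: fold axis v@8; visible region now rows[0,4) x cols[0,8) = 4x8
Op 2 fold_left: fold axis v@4; visible region now rows[0,4) x cols[0,4) = 4x4
Op 3 fold_up: fold axis h@2; visible region now rows[0,2) x cols[0,4) = 2x4
Op 4 fold_down: fold axis h@1; visible region now rows[1,2) x cols[0,4) = 1x4
Op 5 cut(0, 3): punch at orig (1,3); cuts so far [(1, 3)]; region rows[1,2) x cols[0,4) = 1x4
Unfold 1 (reflect across h@1): 2 holes -> [(0, 3), (1, 3)]
Unfold 2 (reflect across h@2): 4 holes -> [(0, 3), (1, 3), (2, 3), (3, 3)]
Unfold 3 (reflect across v@4): 8 holes -> [(0, 3), (0, 4), (1, 3), (1, 4), (2, 3), (2, 4), (3, 3), (3, 4)]
Unfold 4 (reflect across v@8): 16 holes -> [(0, 3), (0, 4), (0, 11), (0, 12), (1, 3), (1, 4), (1, 11), (1, 12), (2, 3), (2, 4), (2, 11), (2, 12), (3, 3), (3, 4), (3, 11), (3, 12)]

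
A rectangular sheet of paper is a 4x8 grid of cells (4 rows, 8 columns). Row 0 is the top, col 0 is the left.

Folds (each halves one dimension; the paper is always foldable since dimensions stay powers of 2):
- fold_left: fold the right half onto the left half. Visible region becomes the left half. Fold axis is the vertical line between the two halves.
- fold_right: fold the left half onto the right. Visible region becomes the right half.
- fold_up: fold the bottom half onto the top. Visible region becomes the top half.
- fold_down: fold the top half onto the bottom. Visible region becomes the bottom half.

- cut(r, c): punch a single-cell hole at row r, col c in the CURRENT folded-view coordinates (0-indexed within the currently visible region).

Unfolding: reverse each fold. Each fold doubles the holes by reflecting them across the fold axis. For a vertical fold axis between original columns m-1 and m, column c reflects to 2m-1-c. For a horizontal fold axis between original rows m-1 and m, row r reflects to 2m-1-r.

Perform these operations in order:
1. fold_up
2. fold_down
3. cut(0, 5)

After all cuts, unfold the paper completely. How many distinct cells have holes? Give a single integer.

Answer: 4

Derivation:
Op 1 fold_up: fold axis h@2; visible region now rows[0,2) x cols[0,8) = 2x8
Op 2 fold_down: fold axis h@1; visible region now rows[1,2) x cols[0,8) = 1x8
Op 3 cut(0, 5): punch at orig (1,5); cuts so far [(1, 5)]; region rows[1,2) x cols[0,8) = 1x8
Unfold 1 (reflect across h@1): 2 holes -> [(0, 5), (1, 5)]
Unfold 2 (reflect across h@2): 4 holes -> [(0, 5), (1, 5), (2, 5), (3, 5)]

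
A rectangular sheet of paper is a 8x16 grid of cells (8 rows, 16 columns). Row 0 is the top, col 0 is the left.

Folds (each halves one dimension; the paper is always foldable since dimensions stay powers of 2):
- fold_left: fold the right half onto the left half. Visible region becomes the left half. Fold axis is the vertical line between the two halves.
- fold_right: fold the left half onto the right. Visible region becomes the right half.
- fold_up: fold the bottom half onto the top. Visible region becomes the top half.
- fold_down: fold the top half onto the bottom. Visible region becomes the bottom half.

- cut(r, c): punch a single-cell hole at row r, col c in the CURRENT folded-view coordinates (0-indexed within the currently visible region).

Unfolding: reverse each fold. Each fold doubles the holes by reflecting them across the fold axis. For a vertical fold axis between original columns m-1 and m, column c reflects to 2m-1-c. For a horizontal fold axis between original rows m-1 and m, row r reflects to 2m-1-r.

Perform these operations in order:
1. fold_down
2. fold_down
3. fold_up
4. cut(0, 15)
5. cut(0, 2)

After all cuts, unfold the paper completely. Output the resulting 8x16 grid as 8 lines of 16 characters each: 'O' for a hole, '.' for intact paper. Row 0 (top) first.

Answer: ..O............O
..O............O
..O............O
..O............O
..O............O
..O............O
..O............O
..O............O

Derivation:
Op 1 fold_down: fold axis h@4; visible region now rows[4,8) x cols[0,16) = 4x16
Op 2 fold_down: fold axis h@6; visible region now rows[6,8) x cols[0,16) = 2x16
Op 3 fold_up: fold axis h@7; visible region now rows[6,7) x cols[0,16) = 1x16
Op 4 cut(0, 15): punch at orig (6,15); cuts so far [(6, 15)]; region rows[6,7) x cols[0,16) = 1x16
Op 5 cut(0, 2): punch at orig (6,2); cuts so far [(6, 2), (6, 15)]; region rows[6,7) x cols[0,16) = 1x16
Unfold 1 (reflect across h@7): 4 holes -> [(6, 2), (6, 15), (7, 2), (7, 15)]
Unfold 2 (reflect across h@6): 8 holes -> [(4, 2), (4, 15), (5, 2), (5, 15), (6, 2), (6, 15), (7, 2), (7, 15)]
Unfold 3 (reflect across h@4): 16 holes -> [(0, 2), (0, 15), (1, 2), (1, 15), (2, 2), (2, 15), (3, 2), (3, 15), (4, 2), (4, 15), (5, 2), (5, 15), (6, 2), (6, 15), (7, 2), (7, 15)]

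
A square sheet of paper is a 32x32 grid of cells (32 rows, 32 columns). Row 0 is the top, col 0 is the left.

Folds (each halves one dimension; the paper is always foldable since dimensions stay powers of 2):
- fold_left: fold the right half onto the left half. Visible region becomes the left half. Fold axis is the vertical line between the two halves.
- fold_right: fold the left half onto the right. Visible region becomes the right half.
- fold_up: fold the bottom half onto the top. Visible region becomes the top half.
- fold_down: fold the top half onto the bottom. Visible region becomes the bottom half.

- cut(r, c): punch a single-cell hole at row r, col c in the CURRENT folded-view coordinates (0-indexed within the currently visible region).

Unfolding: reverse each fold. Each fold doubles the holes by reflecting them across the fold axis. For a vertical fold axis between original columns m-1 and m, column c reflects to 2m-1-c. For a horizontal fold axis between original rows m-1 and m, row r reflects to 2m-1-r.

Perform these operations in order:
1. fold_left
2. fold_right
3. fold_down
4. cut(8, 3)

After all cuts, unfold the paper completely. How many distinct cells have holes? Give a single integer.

Op 1 fold_left: fold axis v@16; visible region now rows[0,32) x cols[0,16) = 32x16
Op 2 fold_right: fold axis v@8; visible region now rows[0,32) x cols[8,16) = 32x8
Op 3 fold_down: fold axis h@16; visible region now rows[16,32) x cols[8,16) = 16x8
Op 4 cut(8, 3): punch at orig (24,11); cuts so far [(24, 11)]; region rows[16,32) x cols[8,16) = 16x8
Unfold 1 (reflect across h@16): 2 holes -> [(7, 11), (24, 11)]
Unfold 2 (reflect across v@8): 4 holes -> [(7, 4), (7, 11), (24, 4), (24, 11)]
Unfold 3 (reflect across v@16): 8 holes -> [(7, 4), (7, 11), (7, 20), (7, 27), (24, 4), (24, 11), (24, 20), (24, 27)]

Answer: 8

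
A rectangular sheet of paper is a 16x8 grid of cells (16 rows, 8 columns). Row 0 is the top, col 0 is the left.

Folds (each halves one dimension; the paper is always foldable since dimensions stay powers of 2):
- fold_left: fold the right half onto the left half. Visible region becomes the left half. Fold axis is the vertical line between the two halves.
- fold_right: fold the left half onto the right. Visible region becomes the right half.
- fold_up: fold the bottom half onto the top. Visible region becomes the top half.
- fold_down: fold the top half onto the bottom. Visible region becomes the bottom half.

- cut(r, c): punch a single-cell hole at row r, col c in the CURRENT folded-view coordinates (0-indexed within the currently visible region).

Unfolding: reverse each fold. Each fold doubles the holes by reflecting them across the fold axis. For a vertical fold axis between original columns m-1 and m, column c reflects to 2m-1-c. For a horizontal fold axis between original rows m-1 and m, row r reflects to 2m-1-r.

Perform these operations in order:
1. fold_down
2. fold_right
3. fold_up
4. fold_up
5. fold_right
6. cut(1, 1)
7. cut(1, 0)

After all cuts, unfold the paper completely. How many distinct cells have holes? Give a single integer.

Answer: 64

Derivation:
Op 1 fold_down: fold axis h@8; visible region now rows[8,16) x cols[0,8) = 8x8
Op 2 fold_right: fold axis v@4; visible region now rows[8,16) x cols[4,8) = 8x4
Op 3 fold_up: fold axis h@12; visible region now rows[8,12) x cols[4,8) = 4x4
Op 4 fold_up: fold axis h@10; visible region now rows[8,10) x cols[4,8) = 2x4
Op 5 fold_right: fold axis v@6; visible region now rows[8,10) x cols[6,8) = 2x2
Op 6 cut(1, 1): punch at orig (9,7); cuts so far [(9, 7)]; region rows[8,10) x cols[6,8) = 2x2
Op 7 cut(1, 0): punch at orig (9,6); cuts so far [(9, 6), (9, 7)]; region rows[8,10) x cols[6,8) = 2x2
Unfold 1 (reflect across v@6): 4 holes -> [(9, 4), (9, 5), (9, 6), (9, 7)]
Unfold 2 (reflect across h@10): 8 holes -> [(9, 4), (9, 5), (9, 6), (9, 7), (10, 4), (10, 5), (10, 6), (10, 7)]
Unfold 3 (reflect across h@12): 16 holes -> [(9, 4), (9, 5), (9, 6), (9, 7), (10, 4), (10, 5), (10, 6), (10, 7), (13, 4), (13, 5), (13, 6), (13, 7), (14, 4), (14, 5), (14, 6), (14, 7)]
Unfold 4 (reflect across v@4): 32 holes -> [(9, 0), (9, 1), (9, 2), (9, 3), (9, 4), (9, 5), (9, 6), (9, 7), (10, 0), (10, 1), (10, 2), (10, 3), (10, 4), (10, 5), (10, 6), (10, 7), (13, 0), (13, 1), (13, 2), (13, 3), (13, 4), (13, 5), (13, 6), (13, 7), (14, 0), (14, 1), (14, 2), (14, 3), (14, 4), (14, 5), (14, 6), (14, 7)]
Unfold 5 (reflect across h@8): 64 holes -> [(1, 0), (1, 1), (1, 2), (1, 3), (1, 4), (1, 5), (1, 6), (1, 7), (2, 0), (2, 1), (2, 2), (2, 3), (2, 4), (2, 5), (2, 6), (2, 7), (5, 0), (5, 1), (5, 2), (5, 3), (5, 4), (5, 5), (5, 6), (5, 7), (6, 0), (6, 1), (6, 2), (6, 3), (6, 4), (6, 5), (6, 6), (6, 7), (9, 0), (9, 1), (9, 2), (9, 3), (9, 4), (9, 5), (9, 6), (9, 7), (10, 0), (10, 1), (10, 2), (10, 3), (10, 4), (10, 5), (10, 6), (10, 7), (13, 0), (13, 1), (13, 2), (13, 3), (13, 4), (13, 5), (13, 6), (13, 7), (14, 0), (14, 1), (14, 2), (14, 3), (14, 4), (14, 5), (14, 6), (14, 7)]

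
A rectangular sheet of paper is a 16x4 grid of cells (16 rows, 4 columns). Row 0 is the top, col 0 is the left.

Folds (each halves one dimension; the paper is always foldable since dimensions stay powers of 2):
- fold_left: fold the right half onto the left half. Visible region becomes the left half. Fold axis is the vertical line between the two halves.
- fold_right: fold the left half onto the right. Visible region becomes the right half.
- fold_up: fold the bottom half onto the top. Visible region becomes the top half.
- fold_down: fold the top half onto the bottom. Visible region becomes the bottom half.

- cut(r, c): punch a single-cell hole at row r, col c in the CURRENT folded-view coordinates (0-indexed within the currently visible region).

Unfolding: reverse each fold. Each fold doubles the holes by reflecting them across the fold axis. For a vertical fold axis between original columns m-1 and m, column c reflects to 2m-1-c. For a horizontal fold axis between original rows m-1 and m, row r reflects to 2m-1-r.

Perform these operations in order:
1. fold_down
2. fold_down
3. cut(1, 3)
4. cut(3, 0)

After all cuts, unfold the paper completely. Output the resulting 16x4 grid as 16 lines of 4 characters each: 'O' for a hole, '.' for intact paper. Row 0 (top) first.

Answer: O...
....
...O
....
....
...O
....
O...
O...
....
...O
....
....
...O
....
O...

Derivation:
Op 1 fold_down: fold axis h@8; visible region now rows[8,16) x cols[0,4) = 8x4
Op 2 fold_down: fold axis h@12; visible region now rows[12,16) x cols[0,4) = 4x4
Op 3 cut(1, 3): punch at orig (13,3); cuts so far [(13, 3)]; region rows[12,16) x cols[0,4) = 4x4
Op 4 cut(3, 0): punch at orig (15,0); cuts so far [(13, 3), (15, 0)]; region rows[12,16) x cols[0,4) = 4x4
Unfold 1 (reflect across h@12): 4 holes -> [(8, 0), (10, 3), (13, 3), (15, 0)]
Unfold 2 (reflect across h@8): 8 holes -> [(0, 0), (2, 3), (5, 3), (7, 0), (8, 0), (10, 3), (13, 3), (15, 0)]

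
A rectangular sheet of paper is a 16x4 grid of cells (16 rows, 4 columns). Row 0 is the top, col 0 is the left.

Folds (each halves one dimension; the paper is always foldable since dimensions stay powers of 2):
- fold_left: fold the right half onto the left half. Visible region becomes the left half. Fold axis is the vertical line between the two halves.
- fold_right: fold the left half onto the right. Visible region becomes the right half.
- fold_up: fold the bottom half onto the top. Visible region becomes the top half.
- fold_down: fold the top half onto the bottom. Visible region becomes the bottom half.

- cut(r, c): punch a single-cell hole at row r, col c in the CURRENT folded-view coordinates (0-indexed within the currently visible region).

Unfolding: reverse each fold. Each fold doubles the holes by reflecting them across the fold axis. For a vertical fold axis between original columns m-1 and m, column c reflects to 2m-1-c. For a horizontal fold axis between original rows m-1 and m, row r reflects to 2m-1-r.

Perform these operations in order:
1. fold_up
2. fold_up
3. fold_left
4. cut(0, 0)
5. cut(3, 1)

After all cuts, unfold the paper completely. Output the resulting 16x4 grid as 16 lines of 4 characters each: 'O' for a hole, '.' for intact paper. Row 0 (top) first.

Op 1 fold_up: fold axis h@8; visible region now rows[0,8) x cols[0,4) = 8x4
Op 2 fold_up: fold axis h@4; visible region now rows[0,4) x cols[0,4) = 4x4
Op 3 fold_left: fold axis v@2; visible region now rows[0,4) x cols[0,2) = 4x2
Op 4 cut(0, 0): punch at orig (0,0); cuts so far [(0, 0)]; region rows[0,4) x cols[0,2) = 4x2
Op 5 cut(3, 1): punch at orig (3,1); cuts so far [(0, 0), (3, 1)]; region rows[0,4) x cols[0,2) = 4x2
Unfold 1 (reflect across v@2): 4 holes -> [(0, 0), (0, 3), (3, 1), (3, 2)]
Unfold 2 (reflect across h@4): 8 holes -> [(0, 0), (0, 3), (3, 1), (3, 2), (4, 1), (4, 2), (7, 0), (7, 3)]
Unfold 3 (reflect across h@8): 16 holes -> [(0, 0), (0, 3), (3, 1), (3, 2), (4, 1), (4, 2), (7, 0), (7, 3), (8, 0), (8, 3), (11, 1), (11, 2), (12, 1), (12, 2), (15, 0), (15, 3)]

Answer: O..O
....
....
.OO.
.OO.
....
....
O..O
O..O
....
....
.OO.
.OO.
....
....
O..O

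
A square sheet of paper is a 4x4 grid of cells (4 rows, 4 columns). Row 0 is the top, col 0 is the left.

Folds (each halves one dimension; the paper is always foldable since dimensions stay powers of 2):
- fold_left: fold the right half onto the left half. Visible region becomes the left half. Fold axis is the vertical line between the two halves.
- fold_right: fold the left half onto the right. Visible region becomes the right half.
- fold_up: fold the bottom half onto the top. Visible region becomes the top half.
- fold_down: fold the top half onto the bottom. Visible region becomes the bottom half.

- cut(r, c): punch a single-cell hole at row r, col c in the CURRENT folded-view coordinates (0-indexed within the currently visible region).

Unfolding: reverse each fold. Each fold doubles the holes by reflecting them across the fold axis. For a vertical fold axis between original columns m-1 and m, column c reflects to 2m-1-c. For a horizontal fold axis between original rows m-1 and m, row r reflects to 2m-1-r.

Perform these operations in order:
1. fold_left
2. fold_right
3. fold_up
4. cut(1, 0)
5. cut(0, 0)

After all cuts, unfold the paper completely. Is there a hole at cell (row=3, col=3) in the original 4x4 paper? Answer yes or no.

Op 1 fold_left: fold axis v@2; visible region now rows[0,4) x cols[0,2) = 4x2
Op 2 fold_right: fold axis v@1; visible region now rows[0,4) x cols[1,2) = 4x1
Op 3 fold_up: fold axis h@2; visible region now rows[0,2) x cols[1,2) = 2x1
Op 4 cut(1, 0): punch at orig (1,1); cuts so far [(1, 1)]; region rows[0,2) x cols[1,2) = 2x1
Op 5 cut(0, 0): punch at orig (0,1); cuts so far [(0, 1), (1, 1)]; region rows[0,2) x cols[1,2) = 2x1
Unfold 1 (reflect across h@2): 4 holes -> [(0, 1), (1, 1), (2, 1), (3, 1)]
Unfold 2 (reflect across v@1): 8 holes -> [(0, 0), (0, 1), (1, 0), (1, 1), (2, 0), (2, 1), (3, 0), (3, 1)]
Unfold 3 (reflect across v@2): 16 holes -> [(0, 0), (0, 1), (0, 2), (0, 3), (1, 0), (1, 1), (1, 2), (1, 3), (2, 0), (2, 1), (2, 2), (2, 3), (3, 0), (3, 1), (3, 2), (3, 3)]
Holes: [(0, 0), (0, 1), (0, 2), (0, 3), (1, 0), (1, 1), (1, 2), (1, 3), (2, 0), (2, 1), (2, 2), (2, 3), (3, 0), (3, 1), (3, 2), (3, 3)]

Answer: yes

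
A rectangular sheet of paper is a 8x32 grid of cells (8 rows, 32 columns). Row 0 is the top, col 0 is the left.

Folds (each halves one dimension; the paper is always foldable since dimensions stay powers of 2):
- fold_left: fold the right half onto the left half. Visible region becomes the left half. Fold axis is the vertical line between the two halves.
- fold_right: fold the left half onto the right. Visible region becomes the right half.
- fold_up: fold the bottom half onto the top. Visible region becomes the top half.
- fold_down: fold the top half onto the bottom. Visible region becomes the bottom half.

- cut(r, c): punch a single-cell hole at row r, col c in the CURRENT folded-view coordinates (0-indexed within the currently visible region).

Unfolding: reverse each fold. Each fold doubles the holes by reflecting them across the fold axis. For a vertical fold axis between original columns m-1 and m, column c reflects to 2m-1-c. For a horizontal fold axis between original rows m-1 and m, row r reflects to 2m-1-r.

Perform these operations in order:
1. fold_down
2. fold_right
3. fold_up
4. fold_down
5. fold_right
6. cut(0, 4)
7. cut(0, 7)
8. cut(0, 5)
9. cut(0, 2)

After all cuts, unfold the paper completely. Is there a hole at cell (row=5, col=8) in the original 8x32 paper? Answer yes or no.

Op 1 fold_down: fold axis h@4; visible region now rows[4,8) x cols[0,32) = 4x32
Op 2 fold_right: fold axis v@16; visible region now rows[4,8) x cols[16,32) = 4x16
Op 3 fold_up: fold axis h@6; visible region now rows[4,6) x cols[16,32) = 2x16
Op 4 fold_down: fold axis h@5; visible region now rows[5,6) x cols[16,32) = 1x16
Op 5 fold_right: fold axis v@24; visible region now rows[5,6) x cols[24,32) = 1x8
Op 6 cut(0, 4): punch at orig (5,28); cuts so far [(5, 28)]; region rows[5,6) x cols[24,32) = 1x8
Op 7 cut(0, 7): punch at orig (5,31); cuts so far [(5, 28), (5, 31)]; region rows[5,6) x cols[24,32) = 1x8
Op 8 cut(0, 5): punch at orig (5,29); cuts so far [(5, 28), (5, 29), (5, 31)]; region rows[5,6) x cols[24,32) = 1x8
Op 9 cut(0, 2): punch at orig (5,26); cuts so far [(5, 26), (5, 28), (5, 29), (5, 31)]; region rows[5,6) x cols[24,32) = 1x8
Unfold 1 (reflect across v@24): 8 holes -> [(5, 16), (5, 18), (5, 19), (5, 21), (5, 26), (5, 28), (5, 29), (5, 31)]
Unfold 2 (reflect across h@5): 16 holes -> [(4, 16), (4, 18), (4, 19), (4, 21), (4, 26), (4, 28), (4, 29), (4, 31), (5, 16), (5, 18), (5, 19), (5, 21), (5, 26), (5, 28), (5, 29), (5, 31)]
Unfold 3 (reflect across h@6): 32 holes -> [(4, 16), (4, 18), (4, 19), (4, 21), (4, 26), (4, 28), (4, 29), (4, 31), (5, 16), (5, 18), (5, 19), (5, 21), (5, 26), (5, 28), (5, 29), (5, 31), (6, 16), (6, 18), (6, 19), (6, 21), (6, 26), (6, 28), (6, 29), (6, 31), (7, 16), (7, 18), (7, 19), (7, 21), (7, 26), (7, 28), (7, 29), (7, 31)]
Unfold 4 (reflect across v@16): 64 holes -> [(4, 0), (4, 2), (4, 3), (4, 5), (4, 10), (4, 12), (4, 13), (4, 15), (4, 16), (4, 18), (4, 19), (4, 21), (4, 26), (4, 28), (4, 29), (4, 31), (5, 0), (5, 2), (5, 3), (5, 5), (5, 10), (5, 12), (5, 13), (5, 15), (5, 16), (5, 18), (5, 19), (5, 21), (5, 26), (5, 28), (5, 29), (5, 31), (6, 0), (6, 2), (6, 3), (6, 5), (6, 10), (6, 12), (6, 13), (6, 15), (6, 16), (6, 18), (6, 19), (6, 21), (6, 26), (6, 28), (6, 29), (6, 31), (7, 0), (7, 2), (7, 3), (7, 5), (7, 10), (7, 12), (7, 13), (7, 15), (7, 16), (7, 18), (7, 19), (7, 21), (7, 26), (7, 28), (7, 29), (7, 31)]
Unfold 5 (reflect across h@4): 128 holes -> [(0, 0), (0, 2), (0, 3), (0, 5), (0, 10), (0, 12), (0, 13), (0, 15), (0, 16), (0, 18), (0, 19), (0, 21), (0, 26), (0, 28), (0, 29), (0, 31), (1, 0), (1, 2), (1, 3), (1, 5), (1, 10), (1, 12), (1, 13), (1, 15), (1, 16), (1, 18), (1, 19), (1, 21), (1, 26), (1, 28), (1, 29), (1, 31), (2, 0), (2, 2), (2, 3), (2, 5), (2, 10), (2, 12), (2, 13), (2, 15), (2, 16), (2, 18), (2, 19), (2, 21), (2, 26), (2, 28), (2, 29), (2, 31), (3, 0), (3, 2), (3, 3), (3, 5), (3, 10), (3, 12), (3, 13), (3, 15), (3, 16), (3, 18), (3, 19), (3, 21), (3, 26), (3, 28), (3, 29), (3, 31), (4, 0), (4, 2), (4, 3), (4, 5), (4, 10), (4, 12), (4, 13), (4, 15), (4, 16), (4, 18), (4, 19), (4, 21), (4, 26), (4, 28), (4, 29), (4, 31), (5, 0), (5, 2), (5, 3), (5, 5), (5, 10), (5, 12), (5, 13), (5, 15), (5, 16), (5, 18), (5, 19), (5, 21), (5, 26), (5, 28), (5, 29), (5, 31), (6, 0), (6, 2), (6, 3), (6, 5), (6, 10), (6, 12), (6, 13), (6, 15), (6, 16), (6, 18), (6, 19), (6, 21), (6, 26), (6, 28), (6, 29), (6, 31), (7, 0), (7, 2), (7, 3), (7, 5), (7, 10), (7, 12), (7, 13), (7, 15), (7, 16), (7, 18), (7, 19), (7, 21), (7, 26), (7, 28), (7, 29), (7, 31)]
Holes: [(0, 0), (0, 2), (0, 3), (0, 5), (0, 10), (0, 12), (0, 13), (0, 15), (0, 16), (0, 18), (0, 19), (0, 21), (0, 26), (0, 28), (0, 29), (0, 31), (1, 0), (1, 2), (1, 3), (1, 5), (1, 10), (1, 12), (1, 13), (1, 15), (1, 16), (1, 18), (1, 19), (1, 21), (1, 26), (1, 28), (1, 29), (1, 31), (2, 0), (2, 2), (2, 3), (2, 5), (2, 10), (2, 12), (2, 13), (2, 15), (2, 16), (2, 18), (2, 19), (2, 21), (2, 26), (2, 28), (2, 29), (2, 31), (3, 0), (3, 2), (3, 3), (3, 5), (3, 10), (3, 12), (3, 13), (3, 15), (3, 16), (3, 18), (3, 19), (3, 21), (3, 26), (3, 28), (3, 29), (3, 31), (4, 0), (4, 2), (4, 3), (4, 5), (4, 10), (4, 12), (4, 13), (4, 15), (4, 16), (4, 18), (4, 19), (4, 21), (4, 26), (4, 28), (4, 29), (4, 31), (5, 0), (5, 2), (5, 3), (5, 5), (5, 10), (5, 12), (5, 13), (5, 15), (5, 16), (5, 18), (5, 19), (5, 21), (5, 26), (5, 28), (5, 29), (5, 31), (6, 0), (6, 2), (6, 3), (6, 5), (6, 10), (6, 12), (6, 13), (6, 15), (6, 16), (6, 18), (6, 19), (6, 21), (6, 26), (6, 28), (6, 29), (6, 31), (7, 0), (7, 2), (7, 3), (7, 5), (7, 10), (7, 12), (7, 13), (7, 15), (7, 16), (7, 18), (7, 19), (7, 21), (7, 26), (7, 28), (7, 29), (7, 31)]

Answer: no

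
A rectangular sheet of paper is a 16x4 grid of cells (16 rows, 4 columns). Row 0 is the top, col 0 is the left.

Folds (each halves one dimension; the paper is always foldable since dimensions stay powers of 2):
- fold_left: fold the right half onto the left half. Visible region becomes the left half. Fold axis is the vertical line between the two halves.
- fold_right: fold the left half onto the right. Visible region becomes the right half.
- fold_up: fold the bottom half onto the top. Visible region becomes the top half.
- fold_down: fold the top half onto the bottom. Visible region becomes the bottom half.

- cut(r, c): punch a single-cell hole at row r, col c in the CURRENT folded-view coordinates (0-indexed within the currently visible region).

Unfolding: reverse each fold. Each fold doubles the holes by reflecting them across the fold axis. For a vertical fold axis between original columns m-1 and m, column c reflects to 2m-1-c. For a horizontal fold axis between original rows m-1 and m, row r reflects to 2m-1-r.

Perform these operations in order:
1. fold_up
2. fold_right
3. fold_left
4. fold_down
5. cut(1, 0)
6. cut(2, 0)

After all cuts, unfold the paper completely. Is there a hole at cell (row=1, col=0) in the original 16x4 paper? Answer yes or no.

Answer: yes

Derivation:
Op 1 fold_up: fold axis h@8; visible region now rows[0,8) x cols[0,4) = 8x4
Op 2 fold_right: fold axis v@2; visible region now rows[0,8) x cols[2,4) = 8x2
Op 3 fold_left: fold axis v@3; visible region now rows[0,8) x cols[2,3) = 8x1
Op 4 fold_down: fold axis h@4; visible region now rows[4,8) x cols[2,3) = 4x1
Op 5 cut(1, 0): punch at orig (5,2); cuts so far [(5, 2)]; region rows[4,8) x cols[2,3) = 4x1
Op 6 cut(2, 0): punch at orig (6,2); cuts so far [(5, 2), (6, 2)]; region rows[4,8) x cols[2,3) = 4x1
Unfold 1 (reflect across h@4): 4 holes -> [(1, 2), (2, 2), (5, 2), (6, 2)]
Unfold 2 (reflect across v@3): 8 holes -> [(1, 2), (1, 3), (2, 2), (2, 3), (5, 2), (5, 3), (6, 2), (6, 3)]
Unfold 3 (reflect across v@2): 16 holes -> [(1, 0), (1, 1), (1, 2), (1, 3), (2, 0), (2, 1), (2, 2), (2, 3), (5, 0), (5, 1), (5, 2), (5, 3), (6, 0), (6, 1), (6, 2), (6, 3)]
Unfold 4 (reflect across h@8): 32 holes -> [(1, 0), (1, 1), (1, 2), (1, 3), (2, 0), (2, 1), (2, 2), (2, 3), (5, 0), (5, 1), (5, 2), (5, 3), (6, 0), (6, 1), (6, 2), (6, 3), (9, 0), (9, 1), (9, 2), (9, 3), (10, 0), (10, 1), (10, 2), (10, 3), (13, 0), (13, 1), (13, 2), (13, 3), (14, 0), (14, 1), (14, 2), (14, 3)]
Holes: [(1, 0), (1, 1), (1, 2), (1, 3), (2, 0), (2, 1), (2, 2), (2, 3), (5, 0), (5, 1), (5, 2), (5, 3), (6, 0), (6, 1), (6, 2), (6, 3), (9, 0), (9, 1), (9, 2), (9, 3), (10, 0), (10, 1), (10, 2), (10, 3), (13, 0), (13, 1), (13, 2), (13, 3), (14, 0), (14, 1), (14, 2), (14, 3)]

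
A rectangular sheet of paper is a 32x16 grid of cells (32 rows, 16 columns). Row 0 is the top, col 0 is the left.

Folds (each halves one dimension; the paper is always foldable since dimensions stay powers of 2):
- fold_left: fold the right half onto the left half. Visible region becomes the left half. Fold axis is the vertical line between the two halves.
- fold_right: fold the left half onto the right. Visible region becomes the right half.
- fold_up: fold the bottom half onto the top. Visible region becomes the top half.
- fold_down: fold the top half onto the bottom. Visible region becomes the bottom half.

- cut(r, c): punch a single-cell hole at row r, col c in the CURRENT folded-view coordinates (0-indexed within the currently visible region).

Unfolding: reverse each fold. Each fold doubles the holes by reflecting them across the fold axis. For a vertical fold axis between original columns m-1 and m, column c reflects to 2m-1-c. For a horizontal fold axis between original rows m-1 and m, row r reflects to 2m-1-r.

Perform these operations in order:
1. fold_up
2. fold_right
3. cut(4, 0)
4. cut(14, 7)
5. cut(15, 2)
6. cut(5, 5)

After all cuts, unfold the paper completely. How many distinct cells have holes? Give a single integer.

Op 1 fold_up: fold axis h@16; visible region now rows[0,16) x cols[0,16) = 16x16
Op 2 fold_right: fold axis v@8; visible region now rows[0,16) x cols[8,16) = 16x8
Op 3 cut(4, 0): punch at orig (4,8); cuts so far [(4, 8)]; region rows[0,16) x cols[8,16) = 16x8
Op 4 cut(14, 7): punch at orig (14,15); cuts so far [(4, 8), (14, 15)]; region rows[0,16) x cols[8,16) = 16x8
Op 5 cut(15, 2): punch at orig (15,10); cuts so far [(4, 8), (14, 15), (15, 10)]; region rows[0,16) x cols[8,16) = 16x8
Op 6 cut(5, 5): punch at orig (5,13); cuts so far [(4, 8), (5, 13), (14, 15), (15, 10)]; region rows[0,16) x cols[8,16) = 16x8
Unfold 1 (reflect across v@8): 8 holes -> [(4, 7), (4, 8), (5, 2), (5, 13), (14, 0), (14, 15), (15, 5), (15, 10)]
Unfold 2 (reflect across h@16): 16 holes -> [(4, 7), (4, 8), (5, 2), (5, 13), (14, 0), (14, 15), (15, 5), (15, 10), (16, 5), (16, 10), (17, 0), (17, 15), (26, 2), (26, 13), (27, 7), (27, 8)]

Answer: 16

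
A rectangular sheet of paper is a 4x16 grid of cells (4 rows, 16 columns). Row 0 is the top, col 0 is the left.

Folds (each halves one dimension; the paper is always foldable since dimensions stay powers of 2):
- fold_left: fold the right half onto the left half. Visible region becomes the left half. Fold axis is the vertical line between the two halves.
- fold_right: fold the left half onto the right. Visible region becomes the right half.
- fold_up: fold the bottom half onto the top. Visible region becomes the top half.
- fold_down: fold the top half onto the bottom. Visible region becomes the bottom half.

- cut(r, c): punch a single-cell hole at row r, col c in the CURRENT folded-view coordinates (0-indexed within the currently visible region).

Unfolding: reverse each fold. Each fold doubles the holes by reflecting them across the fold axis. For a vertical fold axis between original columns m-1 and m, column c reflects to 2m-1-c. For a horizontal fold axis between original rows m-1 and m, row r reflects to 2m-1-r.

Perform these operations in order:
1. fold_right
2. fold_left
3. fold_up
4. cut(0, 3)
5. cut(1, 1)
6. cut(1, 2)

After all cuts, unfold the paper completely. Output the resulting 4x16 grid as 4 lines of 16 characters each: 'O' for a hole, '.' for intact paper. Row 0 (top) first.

Answer: ...OO......OO...
.OO..OO..OO..OO.
.OO..OO..OO..OO.
...OO......OO...

Derivation:
Op 1 fold_right: fold axis v@8; visible region now rows[0,4) x cols[8,16) = 4x8
Op 2 fold_left: fold axis v@12; visible region now rows[0,4) x cols[8,12) = 4x4
Op 3 fold_up: fold axis h@2; visible region now rows[0,2) x cols[8,12) = 2x4
Op 4 cut(0, 3): punch at orig (0,11); cuts so far [(0, 11)]; region rows[0,2) x cols[8,12) = 2x4
Op 5 cut(1, 1): punch at orig (1,9); cuts so far [(0, 11), (1, 9)]; region rows[0,2) x cols[8,12) = 2x4
Op 6 cut(1, 2): punch at orig (1,10); cuts so far [(0, 11), (1, 9), (1, 10)]; region rows[0,2) x cols[8,12) = 2x4
Unfold 1 (reflect across h@2): 6 holes -> [(0, 11), (1, 9), (1, 10), (2, 9), (2, 10), (3, 11)]
Unfold 2 (reflect across v@12): 12 holes -> [(0, 11), (0, 12), (1, 9), (1, 10), (1, 13), (1, 14), (2, 9), (2, 10), (2, 13), (2, 14), (3, 11), (3, 12)]
Unfold 3 (reflect across v@8): 24 holes -> [(0, 3), (0, 4), (0, 11), (0, 12), (1, 1), (1, 2), (1, 5), (1, 6), (1, 9), (1, 10), (1, 13), (1, 14), (2, 1), (2, 2), (2, 5), (2, 6), (2, 9), (2, 10), (2, 13), (2, 14), (3, 3), (3, 4), (3, 11), (3, 12)]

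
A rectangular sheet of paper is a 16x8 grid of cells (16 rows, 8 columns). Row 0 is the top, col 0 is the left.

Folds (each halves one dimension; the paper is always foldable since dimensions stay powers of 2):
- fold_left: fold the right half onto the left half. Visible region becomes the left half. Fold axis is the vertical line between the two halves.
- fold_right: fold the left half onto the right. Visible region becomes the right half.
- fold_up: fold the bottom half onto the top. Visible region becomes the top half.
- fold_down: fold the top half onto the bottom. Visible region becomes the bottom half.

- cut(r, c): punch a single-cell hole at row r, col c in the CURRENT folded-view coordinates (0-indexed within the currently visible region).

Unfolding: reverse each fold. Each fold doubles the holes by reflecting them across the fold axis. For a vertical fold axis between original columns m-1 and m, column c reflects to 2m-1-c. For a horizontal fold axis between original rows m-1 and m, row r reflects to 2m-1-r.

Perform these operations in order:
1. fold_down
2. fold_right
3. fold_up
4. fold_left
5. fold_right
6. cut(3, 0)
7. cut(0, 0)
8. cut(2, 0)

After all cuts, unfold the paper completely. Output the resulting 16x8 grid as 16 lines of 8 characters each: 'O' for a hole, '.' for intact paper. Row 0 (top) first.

Op 1 fold_down: fold axis h@8; visible region now rows[8,16) x cols[0,8) = 8x8
Op 2 fold_right: fold axis v@4; visible region now rows[8,16) x cols[4,8) = 8x4
Op 3 fold_up: fold axis h@12; visible region now rows[8,12) x cols[4,8) = 4x4
Op 4 fold_left: fold axis v@6; visible region now rows[8,12) x cols[4,6) = 4x2
Op 5 fold_right: fold axis v@5; visible region now rows[8,12) x cols[5,6) = 4x1
Op 6 cut(3, 0): punch at orig (11,5); cuts so far [(11, 5)]; region rows[8,12) x cols[5,6) = 4x1
Op 7 cut(0, 0): punch at orig (8,5); cuts so far [(8, 5), (11, 5)]; region rows[8,12) x cols[5,6) = 4x1
Op 8 cut(2, 0): punch at orig (10,5); cuts so far [(8, 5), (10, 5), (11, 5)]; region rows[8,12) x cols[5,6) = 4x1
Unfold 1 (reflect across v@5): 6 holes -> [(8, 4), (8, 5), (10, 4), (10, 5), (11, 4), (11, 5)]
Unfold 2 (reflect across v@6): 12 holes -> [(8, 4), (8, 5), (8, 6), (8, 7), (10, 4), (10, 5), (10, 6), (10, 7), (11, 4), (11, 5), (11, 6), (11, 7)]
Unfold 3 (reflect across h@12): 24 holes -> [(8, 4), (8, 5), (8, 6), (8, 7), (10, 4), (10, 5), (10, 6), (10, 7), (11, 4), (11, 5), (11, 6), (11, 7), (12, 4), (12, 5), (12, 6), (12, 7), (13, 4), (13, 5), (13, 6), (13, 7), (15, 4), (15, 5), (15, 6), (15, 7)]
Unfold 4 (reflect across v@4): 48 holes -> [(8, 0), (8, 1), (8, 2), (8, 3), (8, 4), (8, 5), (8, 6), (8, 7), (10, 0), (10, 1), (10, 2), (10, 3), (10, 4), (10, 5), (10, 6), (10, 7), (11, 0), (11, 1), (11, 2), (11, 3), (11, 4), (11, 5), (11, 6), (11, 7), (12, 0), (12, 1), (12, 2), (12, 3), (12, 4), (12, 5), (12, 6), (12, 7), (13, 0), (13, 1), (13, 2), (13, 3), (13, 4), (13, 5), (13, 6), (13, 7), (15, 0), (15, 1), (15, 2), (15, 3), (15, 4), (15, 5), (15, 6), (15, 7)]
Unfold 5 (reflect across h@8): 96 holes -> [(0, 0), (0, 1), (0, 2), (0, 3), (0, 4), (0, 5), (0, 6), (0, 7), (2, 0), (2, 1), (2, 2), (2, 3), (2, 4), (2, 5), (2, 6), (2, 7), (3, 0), (3, 1), (3, 2), (3, 3), (3, 4), (3, 5), (3, 6), (3, 7), (4, 0), (4, 1), (4, 2), (4, 3), (4, 4), (4, 5), (4, 6), (4, 7), (5, 0), (5, 1), (5, 2), (5, 3), (5, 4), (5, 5), (5, 6), (5, 7), (7, 0), (7, 1), (7, 2), (7, 3), (7, 4), (7, 5), (7, 6), (7, 7), (8, 0), (8, 1), (8, 2), (8, 3), (8, 4), (8, 5), (8, 6), (8, 7), (10, 0), (10, 1), (10, 2), (10, 3), (10, 4), (10, 5), (10, 6), (10, 7), (11, 0), (11, 1), (11, 2), (11, 3), (11, 4), (11, 5), (11, 6), (11, 7), (12, 0), (12, 1), (12, 2), (12, 3), (12, 4), (12, 5), (12, 6), (12, 7), (13, 0), (13, 1), (13, 2), (13, 3), (13, 4), (13, 5), (13, 6), (13, 7), (15, 0), (15, 1), (15, 2), (15, 3), (15, 4), (15, 5), (15, 6), (15, 7)]

Answer: OOOOOOOO
........
OOOOOOOO
OOOOOOOO
OOOOOOOO
OOOOOOOO
........
OOOOOOOO
OOOOOOOO
........
OOOOOOOO
OOOOOOOO
OOOOOOOO
OOOOOOOO
........
OOOOOOOO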